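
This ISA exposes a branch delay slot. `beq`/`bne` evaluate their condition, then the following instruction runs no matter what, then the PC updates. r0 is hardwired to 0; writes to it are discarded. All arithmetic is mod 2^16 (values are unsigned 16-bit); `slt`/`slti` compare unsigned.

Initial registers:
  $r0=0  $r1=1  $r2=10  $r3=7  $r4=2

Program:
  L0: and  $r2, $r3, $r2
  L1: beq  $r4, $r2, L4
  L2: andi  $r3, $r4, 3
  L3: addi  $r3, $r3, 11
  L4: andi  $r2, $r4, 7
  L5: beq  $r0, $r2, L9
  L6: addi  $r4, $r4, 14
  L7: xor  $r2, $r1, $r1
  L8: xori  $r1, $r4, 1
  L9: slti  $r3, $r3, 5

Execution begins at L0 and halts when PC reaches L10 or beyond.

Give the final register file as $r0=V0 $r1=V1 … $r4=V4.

$r0=0 $r1=17 $r2=0 $r3=1 $r4=16

[0] and  $r2, $r3, $r2  →  {$r0:0, $r1:1, $r2:2, $r3:7, $r4:2}
[1] beq  $r4, $r2, L4  →  {$r0:0, $r1:1, $r2:2, $r3:7, $r4:2}  ⟨branch taken⟩
[2] andi  $r3, $r4, 3  →  {$r0:0, $r1:1, $r2:2, $r3:2, $r4:2}
[4] andi  $r2, $r4, 7  →  {$r0:0, $r1:1, $r2:2, $r3:2, $r4:2}
[5] beq  $r0, $r2, L9  →  {$r0:0, $r1:1, $r2:2, $r3:2, $r4:2}  ⟨branch fallthrough⟩
[6] addi  $r4, $r4, 14  →  {$r0:0, $r1:1, $r2:2, $r3:2, $r4:16}
[7] xor  $r2, $r1, $r1  →  {$r0:0, $r1:1, $r2:0, $r3:2, $r4:16}
[8] xori  $r1, $r4, 1  →  {$r0:0, $r1:17, $r2:0, $r3:2, $r4:16}
[9] slti  $r3, $r3, 5  →  {$r0:0, $r1:17, $r2:0, $r3:1, $r4:16}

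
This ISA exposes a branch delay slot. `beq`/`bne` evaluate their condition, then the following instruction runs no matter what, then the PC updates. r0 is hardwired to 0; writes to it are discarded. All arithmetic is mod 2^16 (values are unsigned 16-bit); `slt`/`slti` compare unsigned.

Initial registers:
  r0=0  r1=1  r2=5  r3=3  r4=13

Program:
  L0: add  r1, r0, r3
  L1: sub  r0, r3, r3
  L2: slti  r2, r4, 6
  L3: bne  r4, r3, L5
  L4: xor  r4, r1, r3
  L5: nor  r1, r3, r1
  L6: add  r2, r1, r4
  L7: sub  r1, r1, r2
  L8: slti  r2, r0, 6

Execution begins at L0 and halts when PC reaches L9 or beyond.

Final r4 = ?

0

  step pc=0: add  r1, r0, r3  regs=(0,3,5,3,13)
  step pc=1: sub  r0, r3, r3  regs=(0,3,5,3,13)
  step pc=2: slti  r2, r4, 6  regs=(0,3,0,3,13)
  step pc=3: bne  r4, r3, L5  cond=T  regs=(0,3,0,3,13)
  step pc=4: xor  r4, r1, r3  regs=(0,3,0,3,0)
  step pc=5: nor  r1, r3, r1  regs=(0,65532,0,3,0)
  step pc=6: add  r2, r1, r4  regs=(0,65532,65532,3,0)
  step pc=7: sub  r1, r1, r2  regs=(0,0,65532,3,0)
  step pc=8: slti  r2, r0, 6  regs=(0,0,1,3,0)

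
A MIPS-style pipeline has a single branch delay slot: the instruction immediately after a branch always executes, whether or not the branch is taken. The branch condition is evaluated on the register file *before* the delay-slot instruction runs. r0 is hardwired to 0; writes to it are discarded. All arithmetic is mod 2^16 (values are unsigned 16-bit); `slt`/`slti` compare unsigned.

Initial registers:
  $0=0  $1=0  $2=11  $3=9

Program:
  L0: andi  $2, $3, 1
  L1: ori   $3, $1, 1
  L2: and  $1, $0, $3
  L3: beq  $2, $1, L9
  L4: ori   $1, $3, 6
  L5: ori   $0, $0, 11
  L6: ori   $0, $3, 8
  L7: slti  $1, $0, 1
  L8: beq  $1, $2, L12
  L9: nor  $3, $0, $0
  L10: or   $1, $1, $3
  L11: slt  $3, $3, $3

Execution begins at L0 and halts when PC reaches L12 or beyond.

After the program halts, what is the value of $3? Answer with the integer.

PC=0  andi  $2, $3, 1        | $0=0 $1=0 $2=1 $3=9
PC=1  ori   $3, $1, 1        | $0=0 $1=0 $2=1 $3=1
PC=2  and  $1, $0, $3        | $0=0 $1=0 $2=1 $3=1
PC=3  beq  $2, $1, L9        | $0=0 $1=0 $2=1 $3=1  [not taken]
PC=4  ori   $1, $3, 6        | $0=0 $1=7 $2=1 $3=1
PC=5  ori   $0, $0, 11       | $0=0 $1=7 $2=1 $3=1
PC=6  ori   $0, $3, 8        | $0=0 $1=7 $2=1 $3=1
PC=7  slti  $1, $0, 1        | $0=0 $1=1 $2=1 $3=1
PC=8  beq  $1, $2, L12       | $0=0 $1=1 $2=1 $3=1  [TAKEN]
PC=9  nor  $3, $0, $0        | $0=0 $1=1 $2=1 $3=65535

65535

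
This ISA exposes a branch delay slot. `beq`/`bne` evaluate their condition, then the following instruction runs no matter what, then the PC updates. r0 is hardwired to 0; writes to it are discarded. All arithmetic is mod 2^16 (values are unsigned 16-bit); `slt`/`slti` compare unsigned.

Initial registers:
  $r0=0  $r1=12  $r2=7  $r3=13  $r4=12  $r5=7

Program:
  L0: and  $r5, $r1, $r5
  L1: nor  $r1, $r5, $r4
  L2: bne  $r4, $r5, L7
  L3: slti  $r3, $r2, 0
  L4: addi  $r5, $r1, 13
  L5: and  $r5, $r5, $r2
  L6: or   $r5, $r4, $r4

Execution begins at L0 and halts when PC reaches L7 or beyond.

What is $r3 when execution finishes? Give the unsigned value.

PC=0  and  $r5, $r1, $r5     | $r0=0 $r1=12 $r2=7 $r3=13 $r4=12 $r5=4
PC=1  nor  $r1, $r5, $r4     | $r0=0 $r1=65523 $r2=7 $r3=13 $r4=12 $r5=4
PC=2  bne  $r4, $r5, L7      | $r0=0 $r1=65523 $r2=7 $r3=13 $r4=12 $r5=4  [TAKEN]
PC=3  slti  $r3, $r2, 0      | $r0=0 $r1=65523 $r2=7 $r3=0 $r4=12 $r5=4

0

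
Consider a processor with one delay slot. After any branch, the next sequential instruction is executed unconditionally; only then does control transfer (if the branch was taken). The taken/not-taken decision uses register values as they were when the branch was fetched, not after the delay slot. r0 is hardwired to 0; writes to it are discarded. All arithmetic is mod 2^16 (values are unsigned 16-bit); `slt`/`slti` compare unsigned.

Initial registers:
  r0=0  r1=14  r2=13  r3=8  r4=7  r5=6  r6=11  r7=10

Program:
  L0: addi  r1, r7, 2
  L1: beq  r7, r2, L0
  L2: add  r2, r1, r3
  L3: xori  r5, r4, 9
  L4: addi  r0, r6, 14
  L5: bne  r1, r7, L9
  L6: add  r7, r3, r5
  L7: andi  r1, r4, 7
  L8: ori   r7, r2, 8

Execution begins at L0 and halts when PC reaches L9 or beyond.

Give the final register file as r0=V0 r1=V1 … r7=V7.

  step pc=0: addi  r1, r7, 2  regs=(0,12,13,8,7,6,11,10)
  step pc=1: beq  r7, r2, L0  cond=F  regs=(0,12,13,8,7,6,11,10)
  step pc=2: add  r2, r1, r3  regs=(0,12,20,8,7,6,11,10)
  step pc=3: xori  r5, r4, 9  regs=(0,12,20,8,7,14,11,10)
  step pc=4: addi  r0, r6, 14  regs=(0,12,20,8,7,14,11,10)
  step pc=5: bne  r1, r7, L9  cond=T  regs=(0,12,20,8,7,14,11,10)
  step pc=6: add  r7, r3, r5  regs=(0,12,20,8,7,14,11,22)

r0=0 r1=12 r2=20 r3=8 r4=7 r5=14 r6=11 r7=22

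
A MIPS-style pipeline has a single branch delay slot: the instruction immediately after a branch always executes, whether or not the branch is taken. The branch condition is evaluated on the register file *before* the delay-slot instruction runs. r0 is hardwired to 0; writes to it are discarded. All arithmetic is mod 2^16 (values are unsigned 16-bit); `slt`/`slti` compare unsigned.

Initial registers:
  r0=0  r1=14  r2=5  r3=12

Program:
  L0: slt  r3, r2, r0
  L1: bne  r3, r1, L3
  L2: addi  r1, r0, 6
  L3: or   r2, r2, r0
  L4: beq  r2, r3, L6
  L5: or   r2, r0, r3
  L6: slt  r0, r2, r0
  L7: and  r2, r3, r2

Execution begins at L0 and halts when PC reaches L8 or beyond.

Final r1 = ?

PC=0  slt  r3, r2, r0        | r0=0 r1=14 r2=5 r3=0
PC=1  bne  r3, r1, L3        | r0=0 r1=14 r2=5 r3=0  [TAKEN]
PC=2  addi  r1, r0, 6        | r0=0 r1=6 r2=5 r3=0
PC=3  or   r2, r2, r0        | r0=0 r1=6 r2=5 r3=0
PC=4  beq  r2, r3, L6        | r0=0 r1=6 r2=5 r3=0  [not taken]
PC=5  or   r2, r0, r3        | r0=0 r1=6 r2=0 r3=0
PC=6  slt  r0, r2, r0        | r0=0 r1=6 r2=0 r3=0
PC=7  and  r2, r3, r2        | r0=0 r1=6 r2=0 r3=0

6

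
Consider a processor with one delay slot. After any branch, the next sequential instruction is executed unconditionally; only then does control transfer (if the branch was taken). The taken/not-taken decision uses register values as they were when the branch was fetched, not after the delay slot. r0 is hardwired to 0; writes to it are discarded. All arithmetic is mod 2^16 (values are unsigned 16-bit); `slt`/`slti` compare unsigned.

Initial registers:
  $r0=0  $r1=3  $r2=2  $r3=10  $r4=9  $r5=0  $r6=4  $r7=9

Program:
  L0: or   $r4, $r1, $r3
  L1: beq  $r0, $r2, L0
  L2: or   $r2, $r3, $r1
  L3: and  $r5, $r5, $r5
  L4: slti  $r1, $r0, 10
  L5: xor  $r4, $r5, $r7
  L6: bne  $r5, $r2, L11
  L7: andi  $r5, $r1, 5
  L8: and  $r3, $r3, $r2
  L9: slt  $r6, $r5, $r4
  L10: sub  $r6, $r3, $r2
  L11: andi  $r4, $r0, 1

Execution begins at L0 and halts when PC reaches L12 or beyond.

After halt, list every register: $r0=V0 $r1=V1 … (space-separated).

[0] or   $r4, $r1, $r3  →  {$r0:0, $r1:3, $r2:2, $r3:10, $r4:11, $r5:0, $r6:4, $r7:9}
[1] beq  $r0, $r2, L0  →  {$r0:0, $r1:3, $r2:2, $r3:10, $r4:11, $r5:0, $r6:4, $r7:9}  ⟨branch fallthrough⟩
[2] or   $r2, $r3, $r1  →  {$r0:0, $r1:3, $r2:11, $r3:10, $r4:11, $r5:0, $r6:4, $r7:9}
[3] and  $r5, $r5, $r5  →  {$r0:0, $r1:3, $r2:11, $r3:10, $r4:11, $r5:0, $r6:4, $r7:9}
[4] slti  $r1, $r0, 10  →  {$r0:0, $r1:1, $r2:11, $r3:10, $r4:11, $r5:0, $r6:4, $r7:9}
[5] xor  $r4, $r5, $r7  →  {$r0:0, $r1:1, $r2:11, $r3:10, $r4:9, $r5:0, $r6:4, $r7:9}
[6] bne  $r5, $r2, L11  →  {$r0:0, $r1:1, $r2:11, $r3:10, $r4:9, $r5:0, $r6:4, $r7:9}  ⟨branch taken⟩
[7] andi  $r5, $r1, 5  →  {$r0:0, $r1:1, $r2:11, $r3:10, $r4:9, $r5:1, $r6:4, $r7:9}
[11] andi  $r4, $r0, 1  →  {$r0:0, $r1:1, $r2:11, $r3:10, $r4:0, $r5:1, $r6:4, $r7:9}

$r0=0 $r1=1 $r2=11 $r3=10 $r4=0 $r5=1 $r6=4 $r7=9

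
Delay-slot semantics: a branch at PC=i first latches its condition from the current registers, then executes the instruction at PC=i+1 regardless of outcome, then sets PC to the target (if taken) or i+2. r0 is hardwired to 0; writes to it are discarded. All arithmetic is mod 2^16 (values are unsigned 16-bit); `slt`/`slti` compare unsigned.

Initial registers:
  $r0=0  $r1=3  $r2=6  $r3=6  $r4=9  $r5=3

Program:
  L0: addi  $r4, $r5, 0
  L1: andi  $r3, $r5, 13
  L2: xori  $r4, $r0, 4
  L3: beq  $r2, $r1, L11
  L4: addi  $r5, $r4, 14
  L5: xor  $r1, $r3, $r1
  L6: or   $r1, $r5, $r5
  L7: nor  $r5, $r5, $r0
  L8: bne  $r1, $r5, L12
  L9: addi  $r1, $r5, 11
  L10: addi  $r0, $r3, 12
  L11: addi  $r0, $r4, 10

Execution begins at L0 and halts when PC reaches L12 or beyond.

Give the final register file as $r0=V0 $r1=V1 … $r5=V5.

$r0=0 $r1=65528 $r2=6 $r3=1 $r4=4 $r5=65517

[0] addi  $r4, $r5, 0  →  {$r0:0, $r1:3, $r2:6, $r3:6, $r4:3, $r5:3}
[1] andi  $r3, $r5, 13  →  {$r0:0, $r1:3, $r2:6, $r3:1, $r4:3, $r5:3}
[2] xori  $r4, $r0, 4  →  {$r0:0, $r1:3, $r2:6, $r3:1, $r4:4, $r5:3}
[3] beq  $r2, $r1, L11  →  {$r0:0, $r1:3, $r2:6, $r3:1, $r4:4, $r5:3}  ⟨branch fallthrough⟩
[4] addi  $r5, $r4, 14  →  {$r0:0, $r1:3, $r2:6, $r3:1, $r4:4, $r5:18}
[5] xor  $r1, $r3, $r1  →  {$r0:0, $r1:2, $r2:6, $r3:1, $r4:4, $r5:18}
[6] or   $r1, $r5, $r5  →  {$r0:0, $r1:18, $r2:6, $r3:1, $r4:4, $r5:18}
[7] nor  $r5, $r5, $r0  →  {$r0:0, $r1:18, $r2:6, $r3:1, $r4:4, $r5:65517}
[8] bne  $r1, $r5, L12  →  {$r0:0, $r1:18, $r2:6, $r3:1, $r4:4, $r5:65517}  ⟨branch taken⟩
[9] addi  $r1, $r5, 11  →  {$r0:0, $r1:65528, $r2:6, $r3:1, $r4:4, $r5:65517}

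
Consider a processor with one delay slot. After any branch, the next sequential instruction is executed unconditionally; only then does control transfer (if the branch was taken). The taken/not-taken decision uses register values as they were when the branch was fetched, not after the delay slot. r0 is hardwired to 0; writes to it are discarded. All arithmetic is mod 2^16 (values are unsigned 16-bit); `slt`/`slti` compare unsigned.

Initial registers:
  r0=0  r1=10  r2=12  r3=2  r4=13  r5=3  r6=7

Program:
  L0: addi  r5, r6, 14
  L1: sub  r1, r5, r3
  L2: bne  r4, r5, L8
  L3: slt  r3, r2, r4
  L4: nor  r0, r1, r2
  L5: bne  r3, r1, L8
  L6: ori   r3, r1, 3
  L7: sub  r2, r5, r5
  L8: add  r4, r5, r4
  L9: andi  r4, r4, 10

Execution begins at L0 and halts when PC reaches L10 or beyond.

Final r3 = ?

1

[0] addi  r5, r6, 14  →  {r0:0, r1:10, r2:12, r3:2, r4:13, r5:21, r6:7}
[1] sub  r1, r5, r3  →  {r0:0, r1:19, r2:12, r3:2, r4:13, r5:21, r6:7}
[2] bne  r4, r5, L8  →  {r0:0, r1:19, r2:12, r3:2, r4:13, r5:21, r6:7}  ⟨branch taken⟩
[3] slt  r3, r2, r4  →  {r0:0, r1:19, r2:12, r3:1, r4:13, r5:21, r6:7}
[8] add  r4, r5, r4  →  {r0:0, r1:19, r2:12, r3:1, r4:34, r5:21, r6:7}
[9] andi  r4, r4, 10  →  {r0:0, r1:19, r2:12, r3:1, r4:2, r5:21, r6:7}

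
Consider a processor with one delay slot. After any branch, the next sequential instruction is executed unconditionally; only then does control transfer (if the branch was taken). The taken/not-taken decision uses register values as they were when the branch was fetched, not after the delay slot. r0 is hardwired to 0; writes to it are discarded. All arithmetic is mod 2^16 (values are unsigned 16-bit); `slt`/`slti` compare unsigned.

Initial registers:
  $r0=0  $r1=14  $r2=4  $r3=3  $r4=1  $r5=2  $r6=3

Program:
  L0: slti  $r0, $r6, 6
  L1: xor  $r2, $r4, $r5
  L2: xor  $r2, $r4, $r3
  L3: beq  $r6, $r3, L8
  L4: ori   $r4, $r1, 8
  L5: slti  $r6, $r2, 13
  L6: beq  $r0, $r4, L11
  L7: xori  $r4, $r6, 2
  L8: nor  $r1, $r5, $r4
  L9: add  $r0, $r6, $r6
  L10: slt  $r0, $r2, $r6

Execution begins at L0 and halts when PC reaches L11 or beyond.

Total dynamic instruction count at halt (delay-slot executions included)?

8

#0 slti  $r0, $r6, 6 ; 0/14/4/3/1/2/3
#1 xor  $r2, $r4, $r5 ; 0/14/3/3/1/2/3
#2 xor  $r2, $r4, $r3 ; 0/14/2/3/1/2/3
#3 beq  $r6, $r3, L8 ; 0/14/2/3/1/2/3 ; →target
#4 ori   $r4, $r1, 8 ; 0/14/2/3/14/2/3
#8 nor  $r1, $r5, $r4 ; 0/65521/2/3/14/2/3
#9 add  $r0, $r6, $r6 ; 0/65521/2/3/14/2/3
#10 slt  $r0, $r2, $r6 ; 0/65521/2/3/14/2/3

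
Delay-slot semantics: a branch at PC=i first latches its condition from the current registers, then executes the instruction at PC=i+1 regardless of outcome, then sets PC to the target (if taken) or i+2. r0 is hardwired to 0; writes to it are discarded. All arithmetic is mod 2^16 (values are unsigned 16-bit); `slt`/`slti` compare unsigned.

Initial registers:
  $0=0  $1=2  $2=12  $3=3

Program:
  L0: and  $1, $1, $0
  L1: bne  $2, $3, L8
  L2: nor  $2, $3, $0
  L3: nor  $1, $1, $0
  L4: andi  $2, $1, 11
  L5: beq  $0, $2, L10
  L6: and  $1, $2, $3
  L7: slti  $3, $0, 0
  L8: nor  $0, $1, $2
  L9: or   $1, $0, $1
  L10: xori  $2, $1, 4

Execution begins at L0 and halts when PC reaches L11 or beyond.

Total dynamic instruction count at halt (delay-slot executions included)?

PC=0  and  $1, $1, $0        | $0=0 $1=0 $2=12 $3=3
PC=1  bne  $2, $3, L8        | $0=0 $1=0 $2=12 $3=3  [TAKEN]
PC=2  nor  $2, $3, $0        | $0=0 $1=0 $2=65532 $3=3
PC=8  nor  $0, $1, $2        | $0=0 $1=0 $2=65532 $3=3
PC=9  or   $1, $0, $1        | $0=0 $1=0 $2=65532 $3=3
PC=10 xori  $2, $1, 4        | $0=0 $1=0 $2=4 $3=3

6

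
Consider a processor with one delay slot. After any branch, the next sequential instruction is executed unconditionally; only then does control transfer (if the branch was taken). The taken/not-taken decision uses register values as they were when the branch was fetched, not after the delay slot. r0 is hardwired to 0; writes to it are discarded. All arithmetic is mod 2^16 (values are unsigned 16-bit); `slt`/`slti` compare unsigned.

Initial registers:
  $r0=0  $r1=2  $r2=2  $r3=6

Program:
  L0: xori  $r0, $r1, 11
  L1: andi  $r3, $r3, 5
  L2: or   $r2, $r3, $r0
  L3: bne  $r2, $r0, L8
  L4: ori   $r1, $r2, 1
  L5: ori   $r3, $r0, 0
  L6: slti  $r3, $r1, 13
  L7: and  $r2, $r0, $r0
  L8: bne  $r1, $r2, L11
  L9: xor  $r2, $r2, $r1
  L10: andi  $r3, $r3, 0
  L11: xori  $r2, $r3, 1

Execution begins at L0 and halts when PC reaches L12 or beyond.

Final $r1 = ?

5

[0] xori  $r0, $r1, 11  →  {$r0:0, $r1:2, $r2:2, $r3:6}
[1] andi  $r3, $r3, 5  →  {$r0:0, $r1:2, $r2:2, $r3:4}
[2] or   $r2, $r3, $r0  →  {$r0:0, $r1:2, $r2:4, $r3:4}
[3] bne  $r2, $r0, L8  →  {$r0:0, $r1:2, $r2:4, $r3:4}  ⟨branch taken⟩
[4] ori   $r1, $r2, 1  →  {$r0:0, $r1:5, $r2:4, $r3:4}
[8] bne  $r1, $r2, L11  →  {$r0:0, $r1:5, $r2:4, $r3:4}  ⟨branch taken⟩
[9] xor  $r2, $r2, $r1  →  {$r0:0, $r1:5, $r2:1, $r3:4}
[11] xori  $r2, $r3, 1  →  {$r0:0, $r1:5, $r2:5, $r3:4}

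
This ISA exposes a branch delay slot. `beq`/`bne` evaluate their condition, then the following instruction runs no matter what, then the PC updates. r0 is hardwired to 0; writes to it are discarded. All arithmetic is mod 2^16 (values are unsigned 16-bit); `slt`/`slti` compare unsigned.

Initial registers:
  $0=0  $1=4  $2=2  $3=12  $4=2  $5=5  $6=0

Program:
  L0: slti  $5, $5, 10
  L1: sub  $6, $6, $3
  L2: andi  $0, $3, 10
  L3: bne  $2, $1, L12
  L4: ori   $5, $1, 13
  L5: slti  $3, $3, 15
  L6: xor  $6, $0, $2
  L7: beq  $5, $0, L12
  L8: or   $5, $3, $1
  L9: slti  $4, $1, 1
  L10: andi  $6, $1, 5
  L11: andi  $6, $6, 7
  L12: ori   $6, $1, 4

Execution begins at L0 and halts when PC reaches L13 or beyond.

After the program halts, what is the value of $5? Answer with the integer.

#0 slti  $5, $5, 10 ; 0/4/2/12/2/1/0
#1 sub  $6, $6, $3 ; 0/4/2/12/2/1/65524
#2 andi  $0, $3, 10 ; 0/4/2/12/2/1/65524
#3 bne  $2, $1, L12 ; 0/4/2/12/2/1/65524 ; →target
#4 ori   $5, $1, 13 ; 0/4/2/12/2/13/65524
#12 ori   $6, $1, 4 ; 0/4/2/12/2/13/4

13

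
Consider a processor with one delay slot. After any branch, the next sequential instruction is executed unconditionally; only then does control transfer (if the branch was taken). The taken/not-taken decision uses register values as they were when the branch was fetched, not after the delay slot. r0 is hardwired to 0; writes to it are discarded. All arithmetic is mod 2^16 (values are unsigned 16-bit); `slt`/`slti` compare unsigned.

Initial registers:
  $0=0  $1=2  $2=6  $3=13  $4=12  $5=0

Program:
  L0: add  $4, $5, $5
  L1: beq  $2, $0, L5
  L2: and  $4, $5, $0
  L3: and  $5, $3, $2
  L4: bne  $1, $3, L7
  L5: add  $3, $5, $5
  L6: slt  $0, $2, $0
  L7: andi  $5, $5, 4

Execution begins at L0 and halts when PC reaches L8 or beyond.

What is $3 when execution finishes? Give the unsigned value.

[0] add  $4, $5, $5  →  {$0:0, $1:2, $2:6, $3:13, $4:0, $5:0}
[1] beq  $2, $0, L5  →  {$0:0, $1:2, $2:6, $3:13, $4:0, $5:0}  ⟨branch fallthrough⟩
[2] and  $4, $5, $0  →  {$0:0, $1:2, $2:6, $3:13, $4:0, $5:0}
[3] and  $5, $3, $2  →  {$0:0, $1:2, $2:6, $3:13, $4:0, $5:4}
[4] bne  $1, $3, L7  →  {$0:0, $1:2, $2:6, $3:13, $4:0, $5:4}  ⟨branch taken⟩
[5] add  $3, $5, $5  →  {$0:0, $1:2, $2:6, $3:8, $4:0, $5:4}
[7] andi  $5, $5, 4  →  {$0:0, $1:2, $2:6, $3:8, $4:0, $5:4}

8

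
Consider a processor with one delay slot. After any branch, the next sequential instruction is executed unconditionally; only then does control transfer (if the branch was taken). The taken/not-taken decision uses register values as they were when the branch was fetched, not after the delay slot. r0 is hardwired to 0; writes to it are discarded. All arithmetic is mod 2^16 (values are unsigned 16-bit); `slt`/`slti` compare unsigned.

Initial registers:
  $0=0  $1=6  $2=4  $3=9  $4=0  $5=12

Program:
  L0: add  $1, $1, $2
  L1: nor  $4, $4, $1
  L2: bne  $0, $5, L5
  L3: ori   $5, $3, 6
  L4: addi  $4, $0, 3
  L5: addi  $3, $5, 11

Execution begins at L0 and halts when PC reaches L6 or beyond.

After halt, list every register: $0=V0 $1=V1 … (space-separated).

$0=0 $1=10 $2=4 $3=26 $4=65525 $5=15

PC=0  add  $1, $1, $2        | $0=0 $1=10 $2=4 $3=9 $4=0 $5=12
PC=1  nor  $4, $4, $1        | $0=0 $1=10 $2=4 $3=9 $4=65525 $5=12
PC=2  bne  $0, $5, L5        | $0=0 $1=10 $2=4 $3=9 $4=65525 $5=12  [TAKEN]
PC=3  ori   $5, $3, 6        | $0=0 $1=10 $2=4 $3=9 $4=65525 $5=15
PC=5  addi  $3, $5, 11       | $0=0 $1=10 $2=4 $3=26 $4=65525 $5=15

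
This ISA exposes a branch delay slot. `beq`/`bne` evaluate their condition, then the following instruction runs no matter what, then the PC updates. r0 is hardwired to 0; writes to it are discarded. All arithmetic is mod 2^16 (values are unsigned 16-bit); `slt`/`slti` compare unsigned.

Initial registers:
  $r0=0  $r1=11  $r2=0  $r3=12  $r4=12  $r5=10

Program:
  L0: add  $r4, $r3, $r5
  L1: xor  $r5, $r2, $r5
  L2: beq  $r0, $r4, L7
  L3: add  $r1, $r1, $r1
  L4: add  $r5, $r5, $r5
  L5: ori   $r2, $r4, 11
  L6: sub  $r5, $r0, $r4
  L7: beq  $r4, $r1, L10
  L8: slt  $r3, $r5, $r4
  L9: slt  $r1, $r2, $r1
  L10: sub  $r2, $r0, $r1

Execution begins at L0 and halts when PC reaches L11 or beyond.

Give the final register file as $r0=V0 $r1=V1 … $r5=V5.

$r0=0 $r1=22 $r2=65514 $r3=0 $r4=22 $r5=65514

PC=0  add  $r4, $r3, $r5     | $r0=0 $r1=11 $r2=0 $r3=12 $r4=22 $r5=10
PC=1  xor  $r5, $r2, $r5     | $r0=0 $r1=11 $r2=0 $r3=12 $r4=22 $r5=10
PC=2  beq  $r0, $r4, L7      | $r0=0 $r1=11 $r2=0 $r3=12 $r4=22 $r5=10  [not taken]
PC=3  add  $r1, $r1, $r1     | $r0=0 $r1=22 $r2=0 $r3=12 $r4=22 $r5=10
PC=4  add  $r5, $r5, $r5     | $r0=0 $r1=22 $r2=0 $r3=12 $r4=22 $r5=20
PC=5  ori   $r2, $r4, 11     | $r0=0 $r1=22 $r2=31 $r3=12 $r4=22 $r5=20
PC=6  sub  $r5, $r0, $r4     | $r0=0 $r1=22 $r2=31 $r3=12 $r4=22 $r5=65514
PC=7  beq  $r4, $r1, L10     | $r0=0 $r1=22 $r2=31 $r3=12 $r4=22 $r5=65514  [TAKEN]
PC=8  slt  $r3, $r5, $r4     | $r0=0 $r1=22 $r2=31 $r3=0 $r4=22 $r5=65514
PC=10 sub  $r2, $r0, $r1     | $r0=0 $r1=22 $r2=65514 $r3=0 $r4=22 $r5=65514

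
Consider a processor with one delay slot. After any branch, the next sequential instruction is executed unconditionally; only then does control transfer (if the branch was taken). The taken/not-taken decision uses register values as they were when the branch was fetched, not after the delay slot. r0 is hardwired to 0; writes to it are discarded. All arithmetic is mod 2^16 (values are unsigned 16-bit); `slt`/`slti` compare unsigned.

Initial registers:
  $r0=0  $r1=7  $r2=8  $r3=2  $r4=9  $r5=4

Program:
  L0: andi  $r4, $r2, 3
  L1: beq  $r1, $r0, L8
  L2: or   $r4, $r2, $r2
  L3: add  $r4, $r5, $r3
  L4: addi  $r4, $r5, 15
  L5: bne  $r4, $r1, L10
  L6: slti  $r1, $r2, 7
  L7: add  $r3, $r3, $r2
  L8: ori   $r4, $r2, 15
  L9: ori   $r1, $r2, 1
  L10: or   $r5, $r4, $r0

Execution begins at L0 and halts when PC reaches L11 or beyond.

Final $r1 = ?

PC=0  andi  $r4, $r2, 3      | $r0=0 $r1=7 $r2=8 $r3=2 $r4=0 $r5=4
PC=1  beq  $r1, $r0, L8      | $r0=0 $r1=7 $r2=8 $r3=2 $r4=0 $r5=4  [not taken]
PC=2  or   $r4, $r2, $r2     | $r0=0 $r1=7 $r2=8 $r3=2 $r4=8 $r5=4
PC=3  add  $r4, $r5, $r3     | $r0=0 $r1=7 $r2=8 $r3=2 $r4=6 $r5=4
PC=4  addi  $r4, $r5, 15     | $r0=0 $r1=7 $r2=8 $r3=2 $r4=19 $r5=4
PC=5  bne  $r4, $r1, L10     | $r0=0 $r1=7 $r2=8 $r3=2 $r4=19 $r5=4  [TAKEN]
PC=6  slti  $r1, $r2, 7      | $r0=0 $r1=0 $r2=8 $r3=2 $r4=19 $r5=4
PC=10 or   $r5, $r4, $r0     | $r0=0 $r1=0 $r2=8 $r3=2 $r4=19 $r5=19

0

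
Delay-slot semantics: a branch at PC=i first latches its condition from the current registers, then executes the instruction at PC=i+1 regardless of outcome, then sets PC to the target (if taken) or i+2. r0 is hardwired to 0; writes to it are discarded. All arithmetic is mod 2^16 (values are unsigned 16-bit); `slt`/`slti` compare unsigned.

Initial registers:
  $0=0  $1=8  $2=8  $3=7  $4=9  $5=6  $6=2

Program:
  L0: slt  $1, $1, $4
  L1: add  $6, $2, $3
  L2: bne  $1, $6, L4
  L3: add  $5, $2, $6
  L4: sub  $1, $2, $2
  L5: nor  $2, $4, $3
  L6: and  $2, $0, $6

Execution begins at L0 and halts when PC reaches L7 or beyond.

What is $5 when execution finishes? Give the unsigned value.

PC=0  slt  $1, $1, $4        | $0=0 $1=1 $2=8 $3=7 $4=9 $5=6 $6=2
PC=1  add  $6, $2, $3        | $0=0 $1=1 $2=8 $3=7 $4=9 $5=6 $6=15
PC=2  bne  $1, $6, L4        | $0=0 $1=1 $2=8 $3=7 $4=9 $5=6 $6=15  [TAKEN]
PC=3  add  $5, $2, $6        | $0=0 $1=1 $2=8 $3=7 $4=9 $5=23 $6=15
PC=4  sub  $1, $2, $2        | $0=0 $1=0 $2=8 $3=7 $4=9 $5=23 $6=15
PC=5  nor  $2, $4, $3        | $0=0 $1=0 $2=65520 $3=7 $4=9 $5=23 $6=15
PC=6  and  $2, $0, $6        | $0=0 $1=0 $2=0 $3=7 $4=9 $5=23 $6=15

23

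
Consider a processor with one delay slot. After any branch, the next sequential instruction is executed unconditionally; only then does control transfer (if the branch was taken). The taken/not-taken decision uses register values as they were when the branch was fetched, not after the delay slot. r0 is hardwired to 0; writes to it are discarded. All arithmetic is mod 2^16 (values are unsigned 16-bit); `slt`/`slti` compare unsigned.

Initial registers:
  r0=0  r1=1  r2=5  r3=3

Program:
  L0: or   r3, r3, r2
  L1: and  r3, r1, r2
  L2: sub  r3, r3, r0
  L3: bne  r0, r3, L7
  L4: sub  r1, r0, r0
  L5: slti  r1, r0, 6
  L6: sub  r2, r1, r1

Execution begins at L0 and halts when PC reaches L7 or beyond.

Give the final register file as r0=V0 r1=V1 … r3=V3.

r0=0 r1=0 r2=5 r3=1

  step pc=0: or   r3, r3, r2  regs=(0,1,5,7)
  step pc=1: and  r3, r1, r2  regs=(0,1,5,1)
  step pc=2: sub  r3, r3, r0  regs=(0,1,5,1)
  step pc=3: bne  r0, r3, L7  cond=T  regs=(0,1,5,1)
  step pc=4: sub  r1, r0, r0  regs=(0,0,5,1)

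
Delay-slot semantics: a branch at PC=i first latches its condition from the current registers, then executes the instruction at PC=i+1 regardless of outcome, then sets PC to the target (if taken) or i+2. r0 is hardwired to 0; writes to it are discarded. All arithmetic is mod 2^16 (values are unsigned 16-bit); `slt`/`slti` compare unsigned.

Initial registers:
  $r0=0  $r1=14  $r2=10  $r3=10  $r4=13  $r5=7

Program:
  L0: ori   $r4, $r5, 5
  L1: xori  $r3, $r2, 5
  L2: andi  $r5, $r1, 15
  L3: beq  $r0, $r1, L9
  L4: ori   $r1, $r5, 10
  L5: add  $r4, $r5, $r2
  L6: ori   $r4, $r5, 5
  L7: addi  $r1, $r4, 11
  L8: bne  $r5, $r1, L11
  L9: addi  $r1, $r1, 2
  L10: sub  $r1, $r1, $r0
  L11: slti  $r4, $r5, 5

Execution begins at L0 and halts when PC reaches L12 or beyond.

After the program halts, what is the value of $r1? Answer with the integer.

28

PC=0  ori   $r4, $r5, 5      | $r0=0 $r1=14 $r2=10 $r3=10 $r4=7 $r5=7
PC=1  xori  $r3, $r2, 5      | $r0=0 $r1=14 $r2=10 $r3=15 $r4=7 $r5=7
PC=2  andi  $r5, $r1, 15     | $r0=0 $r1=14 $r2=10 $r3=15 $r4=7 $r5=14
PC=3  beq  $r0, $r1, L9      | $r0=0 $r1=14 $r2=10 $r3=15 $r4=7 $r5=14  [not taken]
PC=4  ori   $r1, $r5, 10     | $r0=0 $r1=14 $r2=10 $r3=15 $r4=7 $r5=14
PC=5  add  $r4, $r5, $r2     | $r0=0 $r1=14 $r2=10 $r3=15 $r4=24 $r5=14
PC=6  ori   $r4, $r5, 5      | $r0=0 $r1=14 $r2=10 $r3=15 $r4=15 $r5=14
PC=7  addi  $r1, $r4, 11     | $r0=0 $r1=26 $r2=10 $r3=15 $r4=15 $r5=14
PC=8  bne  $r5, $r1, L11     | $r0=0 $r1=26 $r2=10 $r3=15 $r4=15 $r5=14  [TAKEN]
PC=9  addi  $r1, $r1, 2      | $r0=0 $r1=28 $r2=10 $r3=15 $r4=15 $r5=14
PC=11 slti  $r4, $r5, 5      | $r0=0 $r1=28 $r2=10 $r3=15 $r4=0 $r5=14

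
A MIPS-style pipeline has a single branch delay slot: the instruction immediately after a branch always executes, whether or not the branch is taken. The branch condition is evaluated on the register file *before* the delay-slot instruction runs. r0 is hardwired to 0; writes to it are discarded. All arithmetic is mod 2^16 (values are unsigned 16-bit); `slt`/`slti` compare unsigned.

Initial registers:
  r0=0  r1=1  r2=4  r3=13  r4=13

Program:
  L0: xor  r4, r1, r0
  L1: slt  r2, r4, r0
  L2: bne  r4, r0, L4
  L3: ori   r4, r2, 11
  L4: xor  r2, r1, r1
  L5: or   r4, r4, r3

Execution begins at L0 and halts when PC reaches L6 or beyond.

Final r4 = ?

PC=0  xor  r4, r1, r0        | r0=0 r1=1 r2=4 r3=13 r4=1
PC=1  slt  r2, r4, r0        | r0=0 r1=1 r2=0 r3=13 r4=1
PC=2  bne  r4, r0, L4        | r0=0 r1=1 r2=0 r3=13 r4=1  [TAKEN]
PC=3  ori   r4, r2, 11       | r0=0 r1=1 r2=0 r3=13 r4=11
PC=4  xor  r2, r1, r1        | r0=0 r1=1 r2=0 r3=13 r4=11
PC=5  or   r4, r4, r3        | r0=0 r1=1 r2=0 r3=13 r4=15

15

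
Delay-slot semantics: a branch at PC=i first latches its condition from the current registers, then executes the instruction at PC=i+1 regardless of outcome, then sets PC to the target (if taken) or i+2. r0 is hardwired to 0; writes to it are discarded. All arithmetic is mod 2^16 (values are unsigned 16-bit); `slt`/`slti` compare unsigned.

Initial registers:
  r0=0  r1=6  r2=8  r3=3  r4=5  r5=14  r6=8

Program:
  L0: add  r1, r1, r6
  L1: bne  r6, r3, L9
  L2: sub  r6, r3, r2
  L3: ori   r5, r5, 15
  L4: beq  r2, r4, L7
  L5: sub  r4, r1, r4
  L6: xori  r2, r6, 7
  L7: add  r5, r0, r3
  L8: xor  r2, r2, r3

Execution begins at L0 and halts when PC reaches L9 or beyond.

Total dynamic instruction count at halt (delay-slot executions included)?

3

  step pc=0: add  r1, r1, r6  regs=(0,14,8,3,5,14,8)
  step pc=1: bne  r6, r3, L9  cond=T  regs=(0,14,8,3,5,14,8)
  step pc=2: sub  r6, r3, r2  regs=(0,14,8,3,5,14,65531)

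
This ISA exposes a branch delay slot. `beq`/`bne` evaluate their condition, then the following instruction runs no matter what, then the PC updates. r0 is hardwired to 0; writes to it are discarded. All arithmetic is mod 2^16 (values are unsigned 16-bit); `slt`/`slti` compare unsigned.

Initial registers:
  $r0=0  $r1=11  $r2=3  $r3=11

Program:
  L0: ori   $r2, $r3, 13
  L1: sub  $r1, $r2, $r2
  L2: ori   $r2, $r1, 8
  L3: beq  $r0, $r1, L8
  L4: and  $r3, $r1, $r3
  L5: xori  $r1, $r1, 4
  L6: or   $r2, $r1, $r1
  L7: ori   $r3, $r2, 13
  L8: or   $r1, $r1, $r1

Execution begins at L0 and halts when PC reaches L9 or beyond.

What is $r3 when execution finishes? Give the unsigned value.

[0] ori   $r2, $r3, 13  →  {$r0:0, $r1:11, $r2:15, $r3:11}
[1] sub  $r1, $r2, $r2  →  {$r0:0, $r1:0, $r2:15, $r3:11}
[2] ori   $r2, $r1, 8  →  {$r0:0, $r1:0, $r2:8, $r3:11}
[3] beq  $r0, $r1, L8  →  {$r0:0, $r1:0, $r2:8, $r3:11}  ⟨branch taken⟩
[4] and  $r3, $r1, $r3  →  {$r0:0, $r1:0, $r2:8, $r3:0}
[8] or   $r1, $r1, $r1  →  {$r0:0, $r1:0, $r2:8, $r3:0}

0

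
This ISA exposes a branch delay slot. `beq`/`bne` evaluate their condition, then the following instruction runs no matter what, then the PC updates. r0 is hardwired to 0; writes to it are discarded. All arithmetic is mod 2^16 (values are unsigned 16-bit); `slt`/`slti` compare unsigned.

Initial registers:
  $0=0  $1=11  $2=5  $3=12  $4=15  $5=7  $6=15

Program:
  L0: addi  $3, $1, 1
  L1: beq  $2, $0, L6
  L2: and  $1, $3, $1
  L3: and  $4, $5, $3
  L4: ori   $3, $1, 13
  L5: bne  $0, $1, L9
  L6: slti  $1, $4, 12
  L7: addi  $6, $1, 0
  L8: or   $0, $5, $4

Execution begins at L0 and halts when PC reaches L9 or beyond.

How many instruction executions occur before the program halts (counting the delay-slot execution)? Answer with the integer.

#0 addi  $3, $1, 1 ; 0/11/5/12/15/7/15
#1 beq  $2, $0, L6 ; 0/11/5/12/15/7/15 ; →fallthru
#2 and  $1, $3, $1 ; 0/8/5/12/15/7/15
#3 and  $4, $5, $3 ; 0/8/5/12/4/7/15
#4 ori   $3, $1, 13 ; 0/8/5/13/4/7/15
#5 bne  $0, $1, L9 ; 0/8/5/13/4/7/15 ; →target
#6 slti  $1, $4, 12 ; 0/1/5/13/4/7/15

7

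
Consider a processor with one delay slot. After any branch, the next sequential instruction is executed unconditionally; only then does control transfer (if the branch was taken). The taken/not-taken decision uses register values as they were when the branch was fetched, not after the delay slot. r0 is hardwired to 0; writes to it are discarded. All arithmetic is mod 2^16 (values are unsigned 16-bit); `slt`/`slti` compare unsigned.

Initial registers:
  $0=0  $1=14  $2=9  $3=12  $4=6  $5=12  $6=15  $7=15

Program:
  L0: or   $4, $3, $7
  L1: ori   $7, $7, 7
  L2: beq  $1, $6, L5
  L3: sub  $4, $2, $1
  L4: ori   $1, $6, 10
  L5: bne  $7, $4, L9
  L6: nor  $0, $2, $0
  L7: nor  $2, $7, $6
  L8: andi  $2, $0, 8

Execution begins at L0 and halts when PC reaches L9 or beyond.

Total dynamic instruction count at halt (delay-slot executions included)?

7

[0] or   $4, $3, $7  →  {$0:0, $1:14, $2:9, $3:12, $4:15, $5:12, $6:15, $7:15}
[1] ori   $7, $7, 7  →  {$0:0, $1:14, $2:9, $3:12, $4:15, $5:12, $6:15, $7:15}
[2] beq  $1, $6, L5  →  {$0:0, $1:14, $2:9, $3:12, $4:15, $5:12, $6:15, $7:15}  ⟨branch fallthrough⟩
[3] sub  $4, $2, $1  →  {$0:0, $1:14, $2:9, $3:12, $4:65531, $5:12, $6:15, $7:15}
[4] ori   $1, $6, 10  →  {$0:0, $1:15, $2:9, $3:12, $4:65531, $5:12, $6:15, $7:15}
[5] bne  $7, $4, L9  →  {$0:0, $1:15, $2:9, $3:12, $4:65531, $5:12, $6:15, $7:15}  ⟨branch taken⟩
[6] nor  $0, $2, $0  →  {$0:0, $1:15, $2:9, $3:12, $4:65531, $5:12, $6:15, $7:15}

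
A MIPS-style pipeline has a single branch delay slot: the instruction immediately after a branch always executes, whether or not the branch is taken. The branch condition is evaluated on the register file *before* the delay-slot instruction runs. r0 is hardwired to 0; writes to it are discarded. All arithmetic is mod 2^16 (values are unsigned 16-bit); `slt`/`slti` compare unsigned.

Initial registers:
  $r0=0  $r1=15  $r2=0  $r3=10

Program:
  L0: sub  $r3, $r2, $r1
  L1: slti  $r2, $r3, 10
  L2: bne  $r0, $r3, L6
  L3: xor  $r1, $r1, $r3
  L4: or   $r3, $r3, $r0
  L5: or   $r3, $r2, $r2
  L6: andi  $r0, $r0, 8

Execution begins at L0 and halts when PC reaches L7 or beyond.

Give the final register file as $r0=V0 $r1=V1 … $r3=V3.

PC=0  sub  $r3, $r2, $r1     | $r0=0 $r1=15 $r2=0 $r3=65521
PC=1  slti  $r2, $r3, 10     | $r0=0 $r1=15 $r2=0 $r3=65521
PC=2  bne  $r0, $r3, L6      | $r0=0 $r1=15 $r2=0 $r3=65521  [TAKEN]
PC=3  xor  $r1, $r1, $r3     | $r0=0 $r1=65534 $r2=0 $r3=65521
PC=6  andi  $r0, $r0, 8      | $r0=0 $r1=65534 $r2=0 $r3=65521

$r0=0 $r1=65534 $r2=0 $r3=65521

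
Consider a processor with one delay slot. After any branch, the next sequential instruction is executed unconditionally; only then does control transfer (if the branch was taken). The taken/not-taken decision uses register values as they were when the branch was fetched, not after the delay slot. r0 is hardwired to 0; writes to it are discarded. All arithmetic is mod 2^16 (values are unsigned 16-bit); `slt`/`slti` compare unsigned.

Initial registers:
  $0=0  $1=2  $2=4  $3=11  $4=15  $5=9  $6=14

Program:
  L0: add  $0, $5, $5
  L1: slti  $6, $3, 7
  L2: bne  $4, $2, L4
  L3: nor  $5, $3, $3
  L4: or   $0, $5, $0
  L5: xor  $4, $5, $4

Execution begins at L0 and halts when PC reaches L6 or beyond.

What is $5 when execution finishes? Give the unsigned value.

65524

#0 add  $0, $5, $5 ; 0/2/4/11/15/9/14
#1 slti  $6, $3, 7 ; 0/2/4/11/15/9/0
#2 bne  $4, $2, L4 ; 0/2/4/11/15/9/0 ; →target
#3 nor  $5, $3, $3 ; 0/2/4/11/15/65524/0
#4 or   $0, $5, $0 ; 0/2/4/11/15/65524/0
#5 xor  $4, $5, $4 ; 0/2/4/11/65531/65524/0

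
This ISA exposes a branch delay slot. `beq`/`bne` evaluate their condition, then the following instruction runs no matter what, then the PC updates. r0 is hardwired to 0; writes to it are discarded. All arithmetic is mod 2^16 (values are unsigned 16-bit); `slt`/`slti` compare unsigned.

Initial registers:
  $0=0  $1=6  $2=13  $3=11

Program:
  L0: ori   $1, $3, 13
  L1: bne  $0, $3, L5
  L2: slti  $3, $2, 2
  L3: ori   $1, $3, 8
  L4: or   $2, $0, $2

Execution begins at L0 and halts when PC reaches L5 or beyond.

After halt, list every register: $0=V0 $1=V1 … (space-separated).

$0=0 $1=15 $2=13 $3=0

[0] ori   $1, $3, 13  →  {$0:0, $1:15, $2:13, $3:11}
[1] bne  $0, $3, L5  →  {$0:0, $1:15, $2:13, $3:11}  ⟨branch taken⟩
[2] slti  $3, $2, 2  →  {$0:0, $1:15, $2:13, $3:0}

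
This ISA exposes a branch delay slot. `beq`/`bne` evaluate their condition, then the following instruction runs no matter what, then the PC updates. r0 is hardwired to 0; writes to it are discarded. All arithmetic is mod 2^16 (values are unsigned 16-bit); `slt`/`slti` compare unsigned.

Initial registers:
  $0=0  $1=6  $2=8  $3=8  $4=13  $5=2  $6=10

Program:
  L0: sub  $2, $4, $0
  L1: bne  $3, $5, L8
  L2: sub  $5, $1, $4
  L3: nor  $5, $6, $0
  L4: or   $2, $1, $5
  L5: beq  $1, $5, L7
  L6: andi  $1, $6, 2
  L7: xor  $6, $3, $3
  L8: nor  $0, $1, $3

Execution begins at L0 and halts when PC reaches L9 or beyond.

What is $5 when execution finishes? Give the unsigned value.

#0 sub  $2, $4, $0 ; 0/6/13/8/13/2/10
#1 bne  $3, $5, L8 ; 0/6/13/8/13/2/10 ; →target
#2 sub  $5, $1, $4 ; 0/6/13/8/13/65529/10
#8 nor  $0, $1, $3 ; 0/6/13/8/13/65529/10

65529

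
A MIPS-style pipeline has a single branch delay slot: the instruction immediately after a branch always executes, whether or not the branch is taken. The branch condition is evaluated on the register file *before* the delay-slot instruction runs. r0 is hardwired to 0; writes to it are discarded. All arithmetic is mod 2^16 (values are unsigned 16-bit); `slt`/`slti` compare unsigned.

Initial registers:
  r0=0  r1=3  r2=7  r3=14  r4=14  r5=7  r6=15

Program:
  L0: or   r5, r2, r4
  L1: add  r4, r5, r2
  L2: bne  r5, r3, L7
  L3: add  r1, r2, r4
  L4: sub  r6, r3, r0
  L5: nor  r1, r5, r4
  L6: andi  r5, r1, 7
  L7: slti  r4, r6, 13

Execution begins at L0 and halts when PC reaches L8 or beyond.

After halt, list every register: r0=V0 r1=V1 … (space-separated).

  step pc=0: or   r5, r2, r4  regs=(0,3,7,14,14,15,15)
  step pc=1: add  r4, r5, r2  regs=(0,3,7,14,22,15,15)
  step pc=2: bne  r5, r3, L7  cond=T  regs=(0,3,7,14,22,15,15)
  step pc=3: add  r1, r2, r4  regs=(0,29,7,14,22,15,15)
  step pc=7: slti  r4, r6, 13  regs=(0,29,7,14,0,15,15)

r0=0 r1=29 r2=7 r3=14 r4=0 r5=15 r6=15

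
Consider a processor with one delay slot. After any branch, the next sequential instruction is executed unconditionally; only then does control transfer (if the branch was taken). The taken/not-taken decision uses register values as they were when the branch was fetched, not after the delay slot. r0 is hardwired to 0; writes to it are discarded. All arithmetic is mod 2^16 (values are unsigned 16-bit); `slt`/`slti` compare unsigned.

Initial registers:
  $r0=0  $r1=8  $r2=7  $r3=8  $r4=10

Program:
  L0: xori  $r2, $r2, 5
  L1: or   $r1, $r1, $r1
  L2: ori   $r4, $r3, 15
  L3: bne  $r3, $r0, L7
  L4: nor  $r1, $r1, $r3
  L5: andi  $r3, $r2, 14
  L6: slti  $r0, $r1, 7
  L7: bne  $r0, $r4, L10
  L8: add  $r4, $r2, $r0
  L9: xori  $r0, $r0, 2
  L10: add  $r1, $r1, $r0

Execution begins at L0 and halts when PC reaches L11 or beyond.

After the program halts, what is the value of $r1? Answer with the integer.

#0 xori  $r2, $r2, 5 ; 0/8/2/8/10
#1 or   $r1, $r1, $r1 ; 0/8/2/8/10
#2 ori   $r4, $r3, 15 ; 0/8/2/8/15
#3 bne  $r3, $r0, L7 ; 0/8/2/8/15 ; →target
#4 nor  $r1, $r1, $r3 ; 0/65527/2/8/15
#7 bne  $r0, $r4, L10 ; 0/65527/2/8/15 ; →target
#8 add  $r4, $r2, $r0 ; 0/65527/2/8/2
#10 add  $r1, $r1, $r0 ; 0/65527/2/8/2

65527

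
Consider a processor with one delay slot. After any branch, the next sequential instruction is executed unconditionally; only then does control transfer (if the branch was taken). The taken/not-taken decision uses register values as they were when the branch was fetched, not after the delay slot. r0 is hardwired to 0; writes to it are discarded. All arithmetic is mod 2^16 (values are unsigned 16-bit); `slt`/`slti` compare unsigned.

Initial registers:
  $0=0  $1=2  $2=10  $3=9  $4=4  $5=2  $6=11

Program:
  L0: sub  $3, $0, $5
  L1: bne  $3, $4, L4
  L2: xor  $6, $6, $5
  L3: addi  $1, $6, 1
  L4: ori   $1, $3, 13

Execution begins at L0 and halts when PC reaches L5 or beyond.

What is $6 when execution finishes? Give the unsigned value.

9

#0 sub  $3, $0, $5 ; 0/2/10/65534/4/2/11
#1 bne  $3, $4, L4 ; 0/2/10/65534/4/2/11 ; →target
#2 xor  $6, $6, $5 ; 0/2/10/65534/4/2/9
#4 ori   $1, $3, 13 ; 0/65535/10/65534/4/2/9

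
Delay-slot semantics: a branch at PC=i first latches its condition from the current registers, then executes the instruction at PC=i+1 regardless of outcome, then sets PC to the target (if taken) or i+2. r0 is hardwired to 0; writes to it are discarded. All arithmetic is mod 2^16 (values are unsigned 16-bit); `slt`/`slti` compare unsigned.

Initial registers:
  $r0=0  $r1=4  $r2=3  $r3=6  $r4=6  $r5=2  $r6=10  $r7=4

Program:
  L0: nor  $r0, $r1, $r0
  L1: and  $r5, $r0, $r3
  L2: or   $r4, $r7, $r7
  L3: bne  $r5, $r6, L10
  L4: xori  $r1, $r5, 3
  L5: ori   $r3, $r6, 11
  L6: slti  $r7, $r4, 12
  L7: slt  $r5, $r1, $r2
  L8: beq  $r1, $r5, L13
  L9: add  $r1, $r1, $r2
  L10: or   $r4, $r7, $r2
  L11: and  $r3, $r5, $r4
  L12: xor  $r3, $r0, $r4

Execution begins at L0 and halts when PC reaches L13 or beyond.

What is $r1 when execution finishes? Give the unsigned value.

3

#0 nor  $r0, $r1, $r0 ; 0/4/3/6/6/2/10/4
#1 and  $r5, $r0, $r3 ; 0/4/3/6/6/0/10/4
#2 or   $r4, $r7, $r7 ; 0/4/3/6/4/0/10/4
#3 bne  $r5, $r6, L10 ; 0/4/3/6/4/0/10/4 ; →target
#4 xori  $r1, $r5, 3 ; 0/3/3/6/4/0/10/4
#10 or   $r4, $r7, $r2 ; 0/3/3/6/7/0/10/4
#11 and  $r3, $r5, $r4 ; 0/3/3/0/7/0/10/4
#12 xor  $r3, $r0, $r4 ; 0/3/3/7/7/0/10/4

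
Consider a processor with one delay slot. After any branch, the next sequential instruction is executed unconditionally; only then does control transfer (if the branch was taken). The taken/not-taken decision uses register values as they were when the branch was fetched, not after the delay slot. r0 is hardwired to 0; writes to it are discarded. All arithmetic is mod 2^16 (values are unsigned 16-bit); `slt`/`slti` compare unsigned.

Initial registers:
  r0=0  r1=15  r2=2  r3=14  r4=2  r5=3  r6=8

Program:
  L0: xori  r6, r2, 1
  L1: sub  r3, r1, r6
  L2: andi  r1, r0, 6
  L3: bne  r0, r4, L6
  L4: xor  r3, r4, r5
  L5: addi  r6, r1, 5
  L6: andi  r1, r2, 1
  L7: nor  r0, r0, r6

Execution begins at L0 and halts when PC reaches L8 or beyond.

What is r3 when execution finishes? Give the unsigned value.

1

#0 xori  r6, r2, 1 ; 0/15/2/14/2/3/3
#1 sub  r3, r1, r6 ; 0/15/2/12/2/3/3
#2 andi  r1, r0, 6 ; 0/0/2/12/2/3/3
#3 bne  r0, r4, L6 ; 0/0/2/12/2/3/3 ; →target
#4 xor  r3, r4, r5 ; 0/0/2/1/2/3/3
#6 andi  r1, r2, 1 ; 0/0/2/1/2/3/3
#7 nor  r0, r0, r6 ; 0/0/2/1/2/3/3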